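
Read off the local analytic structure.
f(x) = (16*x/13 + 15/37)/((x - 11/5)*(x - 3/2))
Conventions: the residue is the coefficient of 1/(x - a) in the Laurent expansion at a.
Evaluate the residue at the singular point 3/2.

The residue is -10830/3367.

At the order-1 pole 3/2 set g(x) = (x - (3/2))*f(x) = (16*x/13 + 15/37)/(x - 11/5).
Simple pole: residue = g(a) at a = 3/2, which is -10830/3367.


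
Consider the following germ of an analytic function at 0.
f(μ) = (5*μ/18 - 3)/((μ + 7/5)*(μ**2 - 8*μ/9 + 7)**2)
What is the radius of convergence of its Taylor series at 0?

The radius of convergence is 7/5.

Denominator factor (μ + 7/5): pole of order 1 at -7/5, modulus 7/5.
Denominator factor (μ**2 - 8*μ/9 + 7)^2: discriminant -2204/81, complex-conjugate roots (4/9) + ((1/9)*sqrt(551))*i and (4/9) - ((1/9)*sqrt(551))*i; poles of order 2, moduli sqrt(7) and sqrt(7).
The radius of convergence is the smallest modulus among the singular points: 7/5.


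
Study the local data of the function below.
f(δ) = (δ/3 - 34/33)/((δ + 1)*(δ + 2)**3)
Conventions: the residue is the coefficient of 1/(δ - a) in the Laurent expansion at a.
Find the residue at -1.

The residue is -15/11.

At the order-1 pole -1 set g(δ) = (δ - (-1))*f(δ) = (δ/3 - 34/33)/(δ + 2)**3.
Simple pole: residue = g(a) at a = -1, which is -15/11.


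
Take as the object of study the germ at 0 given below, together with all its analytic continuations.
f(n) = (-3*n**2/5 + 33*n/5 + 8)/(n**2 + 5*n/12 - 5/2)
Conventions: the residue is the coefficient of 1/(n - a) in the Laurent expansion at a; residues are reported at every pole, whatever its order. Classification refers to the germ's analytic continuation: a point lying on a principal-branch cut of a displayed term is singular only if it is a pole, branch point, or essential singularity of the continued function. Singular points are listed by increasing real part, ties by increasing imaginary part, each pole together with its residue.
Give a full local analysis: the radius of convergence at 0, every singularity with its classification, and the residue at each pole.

Radius of convergence at 0: -5/24 + (1/24)*sqrt(1465).
At -5/24 - (1/24)*sqrt(1465): a pole of order 1; residue 137/40 - (487/11720)*sqrt(1465).
At -5/24 + (1/24)*sqrt(1465): a pole of order 1; residue 137/40 + (487/11720)*sqrt(1465).

Denominator factor (n**2 + 5*n/12 - 5/2): discriminant 1465/144, real irrational roots -5/24 + (1/24)*sqrt(1465) and -5/24 - (1/24)*sqrt(1465); poles of order 1, moduli -5/24 + (1/24)*sqrt(1465) and 5/24 + (1/24)*sqrt(1465).
The radius of convergence is the smallest modulus among the singular points: -5/24 + (1/24)*sqrt(1465).
The factor n**2 + 5*n/12 - 5/2 splits as (n - a)(n - a') with a = -5/24 - (1/24)*sqrt(1465), a' = -5/24 + (1/24)*sqrt(1465). At the order-1 pole a set g(n) = (n - a)*f(n) = [-3*n**2/5 + 33*n/5 + 8] / (n - a').
Simple pole: residue = g(a) at a = -5/24 - (1/24)*sqrt(1465), which is 137/40 - (487/11720)*sqrt(1465).
The factor n**2 + 5*n/12 - 5/2 splits as (n - a)(n - a') with a = -5/24 + (1/24)*sqrt(1465), a' = -5/24 - (1/24)*sqrt(1465). At the order-1 pole a set g(n) = (n - a)*f(n) = [-3*n**2/5 + 33*n/5 + 8] / (n - a').
Simple pole: residue = g(a) at a = -5/24 + (1/24)*sqrt(1465), which is 137/40 + (487/11720)*sqrt(1465).
List the singular points by increasing real part (a conjugate pair: the negative imaginary part first).


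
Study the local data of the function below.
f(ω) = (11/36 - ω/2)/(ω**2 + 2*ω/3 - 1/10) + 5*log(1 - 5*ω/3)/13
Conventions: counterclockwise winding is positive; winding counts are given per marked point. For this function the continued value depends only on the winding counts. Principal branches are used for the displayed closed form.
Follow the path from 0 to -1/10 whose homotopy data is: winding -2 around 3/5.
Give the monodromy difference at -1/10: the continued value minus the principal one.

The rational part is single-valued and drops out of the difference; each branch term changes only by its own monodromy.
(5/13)*log(1 - ω/(3/5)): each positive loop around 3/5 adds 2*pi*i to the log, so winding -2 contributes (5/13)*(-2)*2*pi*i = -(20/13)*pi*i.
Summing the contributions at ω = -1/10 gives -(20/13)*pi*i.

Continued minus principal equals -(20/13)*pi*i.


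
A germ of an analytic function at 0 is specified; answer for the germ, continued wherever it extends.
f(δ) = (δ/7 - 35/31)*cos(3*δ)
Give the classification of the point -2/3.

The point is a regular point.

There is no denominator, hence no pole anywhere.
The factor cos(3*δ) is entire.
So the germ continues analytically to -2/3.


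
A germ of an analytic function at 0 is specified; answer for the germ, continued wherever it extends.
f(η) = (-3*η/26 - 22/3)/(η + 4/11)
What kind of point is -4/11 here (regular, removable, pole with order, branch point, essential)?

The denominator factor η + 4/11 vanishes at -4/11 and appears to the power 1; the numerator there equals -3128/429, nonzero, and no other factor vanishes.
Hence a pole whose order is the multiplicity, 1.

The point is a pole of order 1.


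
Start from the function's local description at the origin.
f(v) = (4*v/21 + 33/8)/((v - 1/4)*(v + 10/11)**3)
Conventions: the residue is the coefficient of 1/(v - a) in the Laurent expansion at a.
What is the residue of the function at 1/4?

At the order-1 pole 1/4 set g(v) = (v - (1/4))*f(v) = (4*v/21 + 33/8)/(v + 10/11)**3.
Simple pole: residue = g(a) at a = 1/4, which is 7464248/2785671.

The residue is 7464248/2785671.


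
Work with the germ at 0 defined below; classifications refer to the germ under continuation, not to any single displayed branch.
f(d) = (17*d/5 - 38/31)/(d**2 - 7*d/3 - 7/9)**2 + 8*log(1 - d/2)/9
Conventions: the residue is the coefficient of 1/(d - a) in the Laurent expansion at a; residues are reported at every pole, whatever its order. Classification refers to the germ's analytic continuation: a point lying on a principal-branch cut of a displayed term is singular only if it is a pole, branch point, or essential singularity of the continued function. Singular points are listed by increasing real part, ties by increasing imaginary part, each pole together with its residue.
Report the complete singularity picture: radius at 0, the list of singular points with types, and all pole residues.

Denominator factor (d**2 - 7*d/3 - 7/9)^2: discriminant 77/9, real irrational roots 7/6 + (1/6)*sqrt(77) and 7/6 - (1/6)*sqrt(77); poles of order 2, moduli 7/6 + (1/6)*sqrt(77) and -7/6 + (1/6)*sqrt(77).
Branch term (8/9)*log(1 - d/(2)): its argument vanishes at d = 2, a logarithmic branch point, modulus 2.
The radius of convergence is the smallest modulus among the singular points: -7/6 + (1/6)*sqrt(77).
The branch term is analytic at 7/6 - (1/6)*sqrt(77) and contributes nothing to the residue; only the rational part matters.
The factor d**2 - 7*d/3 - 7/9 splits as (d - a)(d - a') with a = 7/6 - (1/6)*sqrt(77), a' = 7/6 + (1/6)*sqrt(77). At the order-2 pole a set g(d) = (d - a)^2*(rational part) = [17*d/5 - 38/31] / (d - a')^2.
Order-2 pole: residue = g'(a); g'(7/6 - (1/6)*sqrt(77)) = (22941/918995)*sqrt(77), so the residue is (22941/918995)*sqrt(77).
The branch term is analytic at 7/6 + (1/6)*sqrt(77) and contributes nothing to the residue; only the rational part matters.
The factor d**2 - 7*d/3 - 7/9 splits as (d - a)(d - a') with a = 7/6 + (1/6)*sqrt(77), a' = 7/6 - (1/6)*sqrt(77). At the order-2 pole a set g(d) = (d - a)^2*(rational part) = [17*d/5 - 38/31] / (d - a')^2.
Order-2 pole: residue = g'(a); g'(7/6 + (1/6)*sqrt(77)) = -(22941/918995)*sqrt(77), so the residue is -(22941/918995)*sqrt(77).
List the singular points by increasing real part (a conjugate pair: the negative imaginary part first).

Radius of convergence at 0: -7/6 + (1/6)*sqrt(77).
At 7/6 - (1/6)*sqrt(77): a pole of order 2; residue (22941/918995)*sqrt(77).
At 2: a logarithmic branch point.
At 7/6 + (1/6)*sqrt(77): a pole of order 2; residue -(22941/918995)*sqrt(77).


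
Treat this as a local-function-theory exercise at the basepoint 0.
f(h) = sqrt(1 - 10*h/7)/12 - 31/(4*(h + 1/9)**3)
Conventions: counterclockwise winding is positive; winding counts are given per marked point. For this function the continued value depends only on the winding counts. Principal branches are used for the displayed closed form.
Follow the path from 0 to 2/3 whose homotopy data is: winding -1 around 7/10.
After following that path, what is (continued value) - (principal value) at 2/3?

Continued minus principal equals -(1/126)*sqrt(21).

The rational part is single-valued and drops out of the difference; each branch term changes only by its own monodromy.
(1/12)*sqrt(1 - h/(7/10)): winding -1 is odd, the square root flips sign, contributing -2*(1/12)*sqrt(1 - (2/3)/(7/10)) = -2*(1/12)*sqrt(1/21) = -(1/126)*sqrt(21).
Summing the contributions at h = 2/3 gives -(1/126)*sqrt(21).


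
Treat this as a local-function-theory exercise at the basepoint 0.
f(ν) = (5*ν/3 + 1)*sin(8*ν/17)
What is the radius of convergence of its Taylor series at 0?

The factor sin(8*ν/17) is entire and contributes no finite singular point.
The polynomial part has no poles.
No finite singular points: the Taylor series at 0 converges everywhere.

The radius of convergence is infinite.


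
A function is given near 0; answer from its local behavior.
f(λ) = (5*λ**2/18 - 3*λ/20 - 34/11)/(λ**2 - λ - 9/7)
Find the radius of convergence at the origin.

Denominator factor (λ**2 - λ - 9/7): discriminant 43/7, real irrational roots 1/2 + (1/14)*sqrt(301) and 1/2 - (1/14)*sqrt(301); poles of order 1, moduli 1/2 + (1/14)*sqrt(301) and -1/2 + (1/14)*sqrt(301).
The radius of convergence is the smallest modulus among the singular points: -1/2 + (1/14)*sqrt(301).

The radius of convergence is -1/2 + (1/14)*sqrt(301).


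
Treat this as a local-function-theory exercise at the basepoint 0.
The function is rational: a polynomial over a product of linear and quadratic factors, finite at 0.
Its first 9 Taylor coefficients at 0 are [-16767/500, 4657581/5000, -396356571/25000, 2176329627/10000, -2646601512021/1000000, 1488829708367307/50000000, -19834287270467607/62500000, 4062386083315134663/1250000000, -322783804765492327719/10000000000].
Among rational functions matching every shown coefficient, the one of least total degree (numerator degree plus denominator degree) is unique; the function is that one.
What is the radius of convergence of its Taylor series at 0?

The radius of convergence is 9/4 - (1/12)*sqrt(649).

No rational of total degree below 7 reproduces all 9 coefficients; solving the [1/6] Pade equations on them gives f(χ) = (20*χ - 23/4)/(χ**2 + 9*χ/2 + 5/9)**3, whose expansion matches every shown term.
Denominator factor (χ**2 + 9*χ/2 + 5/9)^3: discriminant 649/36, real irrational roots -9/4 + (1/12)*sqrt(649) and -9/4 - (1/12)*sqrt(649); poles of order 3, moduli 9/4 - (1/12)*sqrt(649) and 9/4 + (1/12)*sqrt(649).
The radius of convergence is the smallest modulus among the singular points: 9/4 - (1/12)*sqrt(649).


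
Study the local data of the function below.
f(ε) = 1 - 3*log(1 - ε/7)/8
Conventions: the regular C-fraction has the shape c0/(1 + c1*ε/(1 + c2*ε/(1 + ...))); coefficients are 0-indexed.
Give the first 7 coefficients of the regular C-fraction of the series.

Taylor coefficients (expand at 0): a_0 = 1, a_1 = 3/56, a_2 = 3/784, a_3 = 1/2744, a_4 = 3/76832, a_5 = 3/672280, a_6 = 1/1882384.
c0 = a_0 = 1. Peel one level at a time: if S = 1 + c*ε/S' with S'(0) = 1, then c is the ε-coefficient of S and S' = c*ε/(S - 1).
S_1 = c0/f = 1 + (-3/56)*ε + (-3/3136)*ε^2 + ...; c1 = -3/56.
S_2 = c1*ε/(S_1 - 1) = 1 + (-1/56)*ε + (-1/588)*ε^2 + ...; c2 = -1/56.
S_3 = c2*ε/(S_2 - 1) = 1 + (-2/21)*ε + (1/441)*ε^2 + ...; c3 = -2/21.
S_4 = c3*ε/(S_3 - 1) = 1 + (1/42)*ε + (-1/735)*ε^2 + ...; c4 = 1/42.
S_5 = c4*ε/(S_4 - 1) = 1 + (2/35)*ε + (9/1225)*ε^2 + ...; c5 = 2/35.
S_6 = c5*ε/(S_5 - 1) = 1 + (-9/70)*ε + ...; c6 = -9/70.

The regular C-fraction coefficients are [1, -3/56, -1/56, -2/21, 1/42, 2/35, -9/70].


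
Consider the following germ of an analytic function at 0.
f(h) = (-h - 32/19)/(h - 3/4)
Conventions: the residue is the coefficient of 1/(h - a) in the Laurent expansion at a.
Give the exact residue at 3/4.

The residue is -185/76.

At the order-1 pole 3/4 set g(h) = (h - (3/4))*f(h) = -h - 32/19.
Simple pole: residue = g(a) at a = 3/4, which is -185/76.


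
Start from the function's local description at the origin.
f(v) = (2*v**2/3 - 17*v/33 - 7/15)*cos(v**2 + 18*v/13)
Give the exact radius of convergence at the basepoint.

The radius of convergence is infinite.

The factor cos(v**2 + 18*v/13) is entire and contributes no finite singular point.
The polynomial part has no poles.
No finite singular points: the Taylor series at 0 converges everywhere.


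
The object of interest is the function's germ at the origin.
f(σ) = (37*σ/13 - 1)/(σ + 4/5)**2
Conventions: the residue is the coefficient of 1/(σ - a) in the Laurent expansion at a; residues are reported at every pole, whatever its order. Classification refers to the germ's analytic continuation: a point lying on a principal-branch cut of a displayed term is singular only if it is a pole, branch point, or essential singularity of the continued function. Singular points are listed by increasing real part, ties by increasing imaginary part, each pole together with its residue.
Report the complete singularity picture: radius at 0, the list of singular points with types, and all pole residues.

Radius of convergence at 0: 4/5.
At -4/5: a pole of order 2; residue 37/13.

Denominator factor (σ + 4/5)^2: pole of order 2 at -4/5, modulus 4/5.
The radius of convergence is the smallest modulus among the singular points: 4/5.
At the order-2 pole -4/5 set g(σ) = (σ - (-4/5))^2*f(σ) = 37*σ/13 - 1.
Order-2 pole: residue = g'(a); g'(-4/5) = 37/13, so the residue is 37/13.


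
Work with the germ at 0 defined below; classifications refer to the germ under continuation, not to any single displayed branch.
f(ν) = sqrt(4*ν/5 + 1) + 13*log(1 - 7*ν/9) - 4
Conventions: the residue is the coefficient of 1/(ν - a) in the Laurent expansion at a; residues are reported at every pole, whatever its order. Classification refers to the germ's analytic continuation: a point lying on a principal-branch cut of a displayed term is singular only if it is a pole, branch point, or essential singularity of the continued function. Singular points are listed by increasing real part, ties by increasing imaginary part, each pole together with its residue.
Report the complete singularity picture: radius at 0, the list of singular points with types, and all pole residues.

Branch term (13)*log(1 - ν/(9/7)): its argument vanishes at ν = 9/7, a logarithmic branch point, modulus 9/7.
Branch term (1)*sqrt(1 - ν/(-5/4)): its argument vanishes at ν = -5/4, a square-root branch point, modulus 5/4.
The radius of convergence is the smallest modulus among the singular points: 5/4.
List the singular points by increasing real part (a conjugate pair: the negative imaginary part first).

Radius of convergence at 0: 5/4.
At -5/4: an algebraic (square-root) branch point.
At 9/7: a logarithmic branch point.


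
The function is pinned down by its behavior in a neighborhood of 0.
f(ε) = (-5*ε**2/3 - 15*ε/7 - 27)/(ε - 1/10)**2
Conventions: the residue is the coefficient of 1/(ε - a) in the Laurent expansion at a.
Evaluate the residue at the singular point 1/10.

At the order-2 pole 1/10 set g(ε) = (ε - (1/10))^2*f(ε) = -5*ε**2/3 - 15*ε/7 - 27.
Order-2 pole: residue = g'(a); g'(1/10) = -52/21, so the residue is -52/21.

The residue is -52/21.


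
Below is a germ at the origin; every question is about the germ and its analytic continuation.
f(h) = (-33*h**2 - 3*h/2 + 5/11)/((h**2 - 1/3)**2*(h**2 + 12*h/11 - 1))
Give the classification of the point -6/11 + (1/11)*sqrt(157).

The point is a pole of order 1.

The denominator factor h**2 + 12*h/11 - 1 vanishes at -6/11 + (1/11)*sqrt(157) and appears to the power 1; the numerator there equals -565/11 + (69/22)*sqrt(157), nonzero, and no other factor vanishes.
Hence a pole whose order is the multiplicity, 1.


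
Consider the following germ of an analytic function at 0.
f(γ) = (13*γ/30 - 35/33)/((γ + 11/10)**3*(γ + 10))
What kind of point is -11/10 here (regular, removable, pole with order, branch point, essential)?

The denominator factor γ + 11/10 vanishes at -11/10 and appears to the power 3; the numerator there equals -1691/1100, nonzero, and no other factor vanishes.
Hence a pole whose order is the multiplicity, 3.

The point is a pole of order 3.


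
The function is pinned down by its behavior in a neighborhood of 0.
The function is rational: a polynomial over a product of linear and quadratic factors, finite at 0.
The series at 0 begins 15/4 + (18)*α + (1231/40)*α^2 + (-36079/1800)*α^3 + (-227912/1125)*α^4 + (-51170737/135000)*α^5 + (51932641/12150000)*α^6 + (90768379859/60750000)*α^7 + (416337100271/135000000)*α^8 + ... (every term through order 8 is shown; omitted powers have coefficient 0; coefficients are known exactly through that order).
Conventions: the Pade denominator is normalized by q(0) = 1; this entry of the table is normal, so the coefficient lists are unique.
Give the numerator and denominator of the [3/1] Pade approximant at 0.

Taylor coefficients needed (read off): a_0 = 15/4, a_1 = 18, a_2 = 1231/40, a_3 = -36079/1800, a_4 = -227912/1125.
Write the denominator as Q(α) = 1 + q1*α. Requiring Q*f - P = O(α^5) with deg P <= 3 kills the coefficients of α^4..α^4 in Q*f:
  α^4: a_4 + q1*a_3 = 0, i.e. -227912/1125 + (-36079/1800)*q1 = 0.
Solving this linear system: q1 = -1823296/180395.
The numerator is Q*f truncated at degree 3: P0 = a_0 = 15/4; P1 = a_1 + q1*a_0 = -718050/36079; P2 = a_2 + q1*a_1 = -43628275/288632; P3 = a_3 + q1*a_2 = -860079625/2597688.

The Pade approximant has numerator coefficients [15/4, -718050/36079, -43628275/288632, -860079625/2597688]; denominator coefficients [1, -1823296/180395].


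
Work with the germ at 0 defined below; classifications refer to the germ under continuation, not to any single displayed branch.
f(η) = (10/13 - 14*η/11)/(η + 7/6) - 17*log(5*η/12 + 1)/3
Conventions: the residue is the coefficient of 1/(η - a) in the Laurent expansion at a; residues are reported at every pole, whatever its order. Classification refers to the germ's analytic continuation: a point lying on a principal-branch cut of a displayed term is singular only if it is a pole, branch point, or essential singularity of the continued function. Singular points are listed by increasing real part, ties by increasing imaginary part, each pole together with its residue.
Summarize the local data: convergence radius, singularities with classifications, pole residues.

Radius of convergence at 0: 7/6.
At -12/5: a logarithmic branch point.
At -7/6: a pole of order 1; residue 967/429.

Denominator factor (η + 7/6): pole of order 1 at -7/6, modulus 7/6.
Branch term (-17/3)*log(1 - η/(-12/5)): its argument vanishes at η = -12/5, a logarithmic branch point, modulus 12/5.
The radius of convergence is the smallest modulus among the singular points: 7/6.
The branch term is analytic at -7/6 and contributes nothing to the residue; only the rational part matters.
At the order-1 pole -7/6 set g(η) = (η - (-7/6))*(rational part) = 10/13 - 14*η/11.
Simple pole: residue = g(a) at a = -7/6, which is 967/429.
List the singular points by increasing real part (a conjugate pair: the negative imaginary part first).


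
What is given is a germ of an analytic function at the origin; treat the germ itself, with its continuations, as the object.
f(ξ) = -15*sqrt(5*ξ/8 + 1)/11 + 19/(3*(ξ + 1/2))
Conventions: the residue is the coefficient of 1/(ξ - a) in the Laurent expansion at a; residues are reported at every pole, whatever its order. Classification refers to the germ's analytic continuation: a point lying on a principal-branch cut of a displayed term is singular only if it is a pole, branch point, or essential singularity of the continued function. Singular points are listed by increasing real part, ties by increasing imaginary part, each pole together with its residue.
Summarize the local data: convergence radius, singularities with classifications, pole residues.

Radius of convergence at 0: 1/2.
At -8/5: an algebraic (square-root) branch point.
At -1/2: a pole of order 1; residue 19/3.

Denominator factor (ξ + 1/2): pole of order 1 at -1/2, modulus 1/2.
Branch term (-15/11)*sqrt(1 - ξ/(-8/5)): its argument vanishes at ξ = -8/5, a square-root branch point, modulus 8/5.
The radius of convergence is the smallest modulus among the singular points: 1/2.
The branch term is analytic at -1/2 and contributes nothing to the residue; only the rational part matters.
At the order-1 pole -1/2 set g(ξ) = (ξ - (-1/2))*(rational part) = 19/3.
Simple pole: residue = g(a) at a = -1/2, which is 19/3.
List the singular points by increasing real part (a conjugate pair: the negative imaginary part first).


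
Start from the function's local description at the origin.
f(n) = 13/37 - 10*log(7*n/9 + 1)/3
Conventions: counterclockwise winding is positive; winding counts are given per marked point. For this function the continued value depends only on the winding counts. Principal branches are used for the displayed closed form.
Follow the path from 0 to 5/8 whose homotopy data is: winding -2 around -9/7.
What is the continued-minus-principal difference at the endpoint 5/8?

The rational part is single-valued and drops out of the difference; each branch term changes only by its own monodromy.
(-10/3)*log(1 - n/(-9/7)): each positive loop around -9/7 adds 2*pi*i to the log, so winding -2 contributes (-10/3)*(-2)*2*pi*i = (40/3)*pi*i.
Summing the contributions at n = 5/8 gives (40/3)*pi*i.

Continued minus principal equals (40/3)*pi*i.


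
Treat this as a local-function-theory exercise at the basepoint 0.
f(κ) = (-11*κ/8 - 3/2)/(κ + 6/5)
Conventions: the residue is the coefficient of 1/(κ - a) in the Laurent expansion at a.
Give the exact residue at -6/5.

At the order-1 pole -6/5 set g(κ) = (κ - (-6/5))*f(κ) = -11*κ/8 - 3/2.
Simple pole: residue = g(a) at a = -6/5, which is 3/20.

The residue is 3/20.


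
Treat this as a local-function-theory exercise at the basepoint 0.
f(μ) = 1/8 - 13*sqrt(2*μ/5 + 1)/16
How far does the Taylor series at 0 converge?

The radius of convergence is 5/2.

Branch term (-13/16)*sqrt(1 - μ/(-5/2)): its argument vanishes at μ = -5/2, a square-root branch point, modulus 5/2.
The radius of convergence is the smallest modulus among the singular points: 5/2.


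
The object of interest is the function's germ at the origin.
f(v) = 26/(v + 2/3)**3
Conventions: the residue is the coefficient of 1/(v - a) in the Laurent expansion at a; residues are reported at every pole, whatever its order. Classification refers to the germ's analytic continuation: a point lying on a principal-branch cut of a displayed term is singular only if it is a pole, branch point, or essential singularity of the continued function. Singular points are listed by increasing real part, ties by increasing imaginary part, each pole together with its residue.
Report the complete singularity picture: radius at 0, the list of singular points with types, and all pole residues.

Denominator factor (v + 2/3)^3: pole of order 3 at -2/3, modulus 2/3.
The radius of convergence is the smallest modulus among the singular points: 2/3.
At the order-3 pole -2/3 set g(v) = (v - (-2/3))^3*f(v) = 26.
Order-3 pole: residue = g''(a)/2; g''(-2/3) = 0, so the residue is 0.

Radius of convergence at 0: 2/3.
At -2/3: a pole of order 3; residue 0.


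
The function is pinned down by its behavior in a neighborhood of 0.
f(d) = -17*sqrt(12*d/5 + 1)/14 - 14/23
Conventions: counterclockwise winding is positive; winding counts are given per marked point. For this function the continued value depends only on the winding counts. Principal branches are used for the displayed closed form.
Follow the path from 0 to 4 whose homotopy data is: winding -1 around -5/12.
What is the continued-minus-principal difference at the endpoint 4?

The rational part is single-valued and drops out of the difference; each branch term changes only by its own monodromy.
(-17/14)*sqrt(1 - d/(-5/12)): winding -1 is odd, the square root flips sign, contributing -2*(-17/14)*sqrt(1 - (4)/(-5/12)) = -2*(-17/14)*sqrt(53/5) = (17/35)*sqrt(265).
Summing the contributions at d = 4 gives (17/35)*sqrt(265).

Continued minus principal equals (17/35)*sqrt(265).


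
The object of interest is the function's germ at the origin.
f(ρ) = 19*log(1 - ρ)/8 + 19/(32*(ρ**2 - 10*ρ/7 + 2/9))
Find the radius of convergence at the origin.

The radius of convergence is 5/7 - (1/21)*sqrt(127).

Denominator factor (ρ**2 - 10*ρ/7 + 2/9): discriminant 508/441, real irrational roots 5/7 + (1/21)*sqrt(127) and 5/7 - (1/21)*sqrt(127); poles of order 1, moduli 5/7 + (1/21)*sqrt(127) and 5/7 - (1/21)*sqrt(127).
Branch term (19/8)*log(1 - ρ/(1)): its argument vanishes at ρ = 1, a logarithmic branch point, modulus 1.
The radius of convergence is the smallest modulus among the singular points: 5/7 - (1/21)*sqrt(127).


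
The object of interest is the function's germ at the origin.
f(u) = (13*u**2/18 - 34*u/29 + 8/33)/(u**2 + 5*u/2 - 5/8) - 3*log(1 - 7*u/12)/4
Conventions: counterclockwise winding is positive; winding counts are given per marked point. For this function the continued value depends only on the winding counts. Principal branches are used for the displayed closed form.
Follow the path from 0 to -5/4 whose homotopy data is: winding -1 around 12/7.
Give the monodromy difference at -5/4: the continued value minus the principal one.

The rational part is single-valued and drops out of the difference; each branch term changes only by its own monodromy.
(-3/4)*log(1 - u/(12/7)): each positive loop around 12/7 adds 2*pi*i to the log, so winding -1 contributes (-3/4)*(-1)*2*pi*i = (3/2)*pi*i.
Summing the contributions at u = -5/4 gives (3/2)*pi*i.

Continued minus principal equals (3/2)*pi*i.


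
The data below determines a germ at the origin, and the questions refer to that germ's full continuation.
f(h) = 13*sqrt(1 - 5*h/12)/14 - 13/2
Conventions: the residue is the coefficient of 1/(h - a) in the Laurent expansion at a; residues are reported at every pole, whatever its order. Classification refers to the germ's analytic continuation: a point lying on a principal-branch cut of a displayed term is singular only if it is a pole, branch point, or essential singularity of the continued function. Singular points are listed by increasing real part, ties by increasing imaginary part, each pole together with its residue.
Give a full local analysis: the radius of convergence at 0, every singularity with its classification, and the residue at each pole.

Radius of convergence at 0: 12/5.
At 12/5: an algebraic (square-root) branch point.

Branch term (13/14)*sqrt(1 - h/(12/5)): its argument vanishes at h = 12/5, a square-root branch point, modulus 12/5.
The radius of convergence is the smallest modulus among the singular points: 12/5.


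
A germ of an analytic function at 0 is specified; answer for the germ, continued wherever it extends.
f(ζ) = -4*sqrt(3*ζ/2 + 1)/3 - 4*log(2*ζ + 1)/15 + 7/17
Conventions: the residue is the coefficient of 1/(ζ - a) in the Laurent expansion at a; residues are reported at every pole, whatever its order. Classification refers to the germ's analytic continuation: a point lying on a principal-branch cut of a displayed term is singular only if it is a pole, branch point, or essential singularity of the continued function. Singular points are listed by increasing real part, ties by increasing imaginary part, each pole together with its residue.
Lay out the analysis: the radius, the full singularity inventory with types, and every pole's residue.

Radius of convergence at 0: 1/2.
At -2/3: an algebraic (square-root) branch point.
At -1/2: a logarithmic branch point.

Branch term (-4/3)*sqrt(1 - ζ/(-2/3)): its argument vanishes at ζ = -2/3, a square-root branch point, modulus 2/3.
Branch term (-4/15)*log(1 - ζ/(-1/2)): its argument vanishes at ζ = -1/2, a logarithmic branch point, modulus 1/2.
The radius of convergence is the smallest modulus among the singular points: 1/2.
List the singular points by increasing real part (a conjugate pair: the negative imaginary part first).


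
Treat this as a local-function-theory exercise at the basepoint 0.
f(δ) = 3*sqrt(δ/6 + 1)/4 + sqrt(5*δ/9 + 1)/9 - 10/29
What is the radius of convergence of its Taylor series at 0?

The radius of convergence is 9/5.

Branch term (3/4)*sqrt(1 - δ/(-6)): its argument vanishes at δ = -6, a square-root branch point, modulus 6.
Branch term (1/9)*sqrt(1 - δ/(-9/5)): its argument vanishes at δ = -9/5, a square-root branch point, modulus 9/5.
The radius of convergence is the smallest modulus among the singular points: 9/5.


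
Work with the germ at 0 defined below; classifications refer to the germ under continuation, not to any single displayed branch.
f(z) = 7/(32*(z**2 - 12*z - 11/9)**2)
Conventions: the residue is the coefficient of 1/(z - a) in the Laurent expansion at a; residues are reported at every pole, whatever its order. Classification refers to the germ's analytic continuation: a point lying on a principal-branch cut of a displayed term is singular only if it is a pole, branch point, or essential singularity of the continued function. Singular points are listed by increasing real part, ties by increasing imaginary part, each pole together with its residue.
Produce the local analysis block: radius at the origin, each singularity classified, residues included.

Denominator factor (z**2 - 12*z - 11/9)^2: discriminant 1340/9, real irrational roots 6 + (1/3)*sqrt(335) and 6 - (1/3)*sqrt(335); poles of order 2, moduli 6 + (1/3)*sqrt(335) and -6 + (1/3)*sqrt(335).
The radius of convergence is the smallest modulus among the singular points: -6 + (1/3)*sqrt(335).
The factor z**2 - 12*z - 11/9 splits as (z - a)(z - a') with a = 6 - (1/3)*sqrt(335), a' = 6 + (1/3)*sqrt(335). At the order-2 pole a set g(z) = (z - a)^2*f(z) = [7/32] / (z - a')^2.
Order-2 pole: residue = g'(a); g'(6 - (1/3)*sqrt(335)) = (189/14364800)*sqrt(335), so the residue is (189/14364800)*sqrt(335).
The factor z**2 - 12*z - 11/9 splits as (z - a)(z - a') with a = 6 + (1/3)*sqrt(335), a' = 6 - (1/3)*sqrt(335). At the order-2 pole a set g(z) = (z - a)^2*f(z) = [7/32] / (z - a')^2.
Order-2 pole: residue = g'(a); g'(6 + (1/3)*sqrt(335)) = -(189/14364800)*sqrt(335), so the residue is -(189/14364800)*sqrt(335).
List the singular points by increasing real part (a conjugate pair: the negative imaginary part first).

Radius of convergence at 0: -6 + (1/3)*sqrt(335).
At 6 - (1/3)*sqrt(335): a pole of order 2; residue (189/14364800)*sqrt(335).
At 6 + (1/3)*sqrt(335): a pole of order 2; residue -(189/14364800)*sqrt(335).


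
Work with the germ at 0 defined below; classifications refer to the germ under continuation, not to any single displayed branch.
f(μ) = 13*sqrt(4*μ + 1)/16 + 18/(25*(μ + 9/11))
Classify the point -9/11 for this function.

The denominator factor μ + 9/11 vanishes at -9/11 and appears to the power 1; the numerator there equals 18/25, nonzero, and no other factor vanishes.
The branch terms are analytic at this point.
Hence a pole whose order is the multiplicity, 1.

The point is a pole of order 1.


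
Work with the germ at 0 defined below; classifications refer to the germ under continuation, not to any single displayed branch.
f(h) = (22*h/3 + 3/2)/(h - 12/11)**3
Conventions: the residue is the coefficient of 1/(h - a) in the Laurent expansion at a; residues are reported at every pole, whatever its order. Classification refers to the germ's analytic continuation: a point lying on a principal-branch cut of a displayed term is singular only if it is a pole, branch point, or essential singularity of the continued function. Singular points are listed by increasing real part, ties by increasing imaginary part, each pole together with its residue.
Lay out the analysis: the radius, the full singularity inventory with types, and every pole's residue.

Denominator factor (h - 12/11)^3: pole of order 3 at 12/11, modulus 12/11.
The radius of convergence is the smallest modulus among the singular points: 12/11.
At the order-3 pole 12/11 set g(h) = (h - (12/11))^3*f(h) = 22*h/3 + 3/2.
Order-3 pole: residue = g''(a)/2; g''(12/11) = 0, so the residue is 0.

Radius of convergence at 0: 12/11.
At 12/11: a pole of order 3; residue 0.


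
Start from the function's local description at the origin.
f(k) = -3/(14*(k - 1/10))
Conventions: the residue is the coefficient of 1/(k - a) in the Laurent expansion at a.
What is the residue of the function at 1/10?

At the order-1 pole 1/10 set g(k) = (k - (1/10))*f(k) = -3/14.
Simple pole: residue = g(a) at a = 1/10, which is -3/14.

The residue is -3/14.


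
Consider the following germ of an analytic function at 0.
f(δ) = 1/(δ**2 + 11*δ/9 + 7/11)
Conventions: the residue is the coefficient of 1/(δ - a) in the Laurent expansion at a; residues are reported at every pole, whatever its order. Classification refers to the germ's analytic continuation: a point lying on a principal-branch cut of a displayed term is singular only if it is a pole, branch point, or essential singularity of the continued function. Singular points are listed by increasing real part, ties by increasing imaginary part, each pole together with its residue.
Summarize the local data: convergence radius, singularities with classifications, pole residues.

Denominator factor (δ**2 + 11*δ/9 + 7/11): discriminant -937/891, complex-conjugate roots (-11/18) + ((1/198)*sqrt(10307))*i and (-11/18) - ((1/198)*sqrt(10307))*i; poles of order 1, moduli (1/11)*sqrt(77) and (1/11)*sqrt(77).
The radius of convergence is the smallest modulus among the singular points: (1/11)*sqrt(77).
The factor δ**2 + 11*δ/9 + 7/11 splits as (δ - a)(δ - a') with a = (-11/18) - ((1/198)*sqrt(10307))*i, a' = (-11/18) + ((1/198)*sqrt(10307))*i. At the order-1 pole a set g(δ) = (δ - a)*f(δ) = [1] / (δ - a').
Simple pole: residue = g(a) at a = (-11/18) - ((1/198)*sqrt(10307))*i, which is ((9/937)*sqrt(10307))*i.
The factor δ**2 + 11*δ/9 + 7/11 splits as (δ - a)(δ - a') with a = (-11/18) + ((1/198)*sqrt(10307))*i, a' = (-11/18) - ((1/198)*sqrt(10307))*i. At the order-1 pole a set g(δ) = (δ - a)*f(δ) = [1] / (δ - a').
Simple pole: residue = g(a) at a = (-11/18) + ((1/198)*sqrt(10307))*i, which is -((9/937)*sqrt(10307))*i.
List the singular points by increasing real part (a conjugate pair: the negative imaginary part first).

Radius of convergence at 0: (1/11)*sqrt(77).
At (-11/18) - ((1/198)*sqrt(10307))*i: a pole of order 1; residue ((9/937)*sqrt(10307))*i.
At (-11/18) + ((1/198)*sqrt(10307))*i: a pole of order 1; residue -((9/937)*sqrt(10307))*i.


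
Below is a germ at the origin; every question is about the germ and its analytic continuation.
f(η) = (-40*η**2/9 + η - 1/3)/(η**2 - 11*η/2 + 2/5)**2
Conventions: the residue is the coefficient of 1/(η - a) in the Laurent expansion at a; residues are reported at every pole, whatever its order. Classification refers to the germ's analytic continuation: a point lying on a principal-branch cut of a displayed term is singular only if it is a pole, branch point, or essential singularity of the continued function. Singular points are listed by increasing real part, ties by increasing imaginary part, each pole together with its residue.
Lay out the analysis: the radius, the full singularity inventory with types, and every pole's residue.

Radius of convergence at 0: 11/4 - (1/20)*sqrt(2865).
At 11/4 - (1/20)*sqrt(2865): a pole of order 2; residue (460/2954961)*sqrt(2865).
At 11/4 + (1/20)*sqrt(2865): a pole of order 2; residue -(460/2954961)*sqrt(2865).

Denominator factor (η**2 - 11*η/2 + 2/5)^2: discriminant 573/20, real irrational roots 11/4 + (1/20)*sqrt(2865) and 11/4 - (1/20)*sqrt(2865); poles of order 2, moduli 11/4 + (1/20)*sqrt(2865) and 11/4 - (1/20)*sqrt(2865).
The radius of convergence is the smallest modulus among the singular points: 11/4 - (1/20)*sqrt(2865).
The factor η**2 - 11*η/2 + 2/5 splits as (η - a)(η - a') with a = 11/4 - (1/20)*sqrt(2865), a' = 11/4 + (1/20)*sqrt(2865). At the order-2 pole a set g(η) = (η - a)^2*f(η) = [-40*η**2/9 + η - 1/3] / (η - a')^2.
Order-2 pole: residue = g'(a); g'(11/4 - (1/20)*sqrt(2865)) = (460/2954961)*sqrt(2865), so the residue is (460/2954961)*sqrt(2865).
The factor η**2 - 11*η/2 + 2/5 splits as (η - a)(η - a') with a = 11/4 + (1/20)*sqrt(2865), a' = 11/4 - (1/20)*sqrt(2865). At the order-2 pole a set g(η) = (η - a)^2*f(η) = [-40*η**2/9 + η - 1/3] / (η - a')^2.
Order-2 pole: residue = g'(a); g'(11/4 + (1/20)*sqrt(2865)) = -(460/2954961)*sqrt(2865), so the residue is -(460/2954961)*sqrt(2865).
List the singular points by increasing real part (a conjugate pair: the negative imaginary part first).


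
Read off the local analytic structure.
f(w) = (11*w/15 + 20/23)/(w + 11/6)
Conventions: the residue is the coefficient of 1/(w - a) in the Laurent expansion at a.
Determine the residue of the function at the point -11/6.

At the order-1 pole -11/6 set g(w) = (w - (-11/6))*f(w) = 11*w/15 + 20/23.
Simple pole: residue = g(a) at a = -11/6, which is -983/2070.

The residue is -983/2070.


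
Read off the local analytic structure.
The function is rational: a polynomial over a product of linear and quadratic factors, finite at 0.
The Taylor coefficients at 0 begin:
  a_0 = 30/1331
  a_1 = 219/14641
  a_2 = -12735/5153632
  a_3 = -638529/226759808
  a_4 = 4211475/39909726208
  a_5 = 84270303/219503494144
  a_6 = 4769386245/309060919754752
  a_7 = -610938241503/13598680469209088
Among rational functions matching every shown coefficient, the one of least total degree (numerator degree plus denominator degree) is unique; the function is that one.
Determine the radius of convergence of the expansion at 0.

No rational of total degree below 5 reproduces all 8 coefficients; solving the [1/4] Pade equations on them gives f(z) = (3*z/2 + 30/11)/(z**2 - 5*z/8 + 11)**2, whose expansion matches every shown term.
Denominator factor (z**2 - 5*z/8 + 11)^2: discriminant -2791/64, complex-conjugate roots (5/16) + ((1/16)*sqrt(2791))*i and (5/16) - ((1/16)*sqrt(2791))*i; poles of order 2, moduli sqrt(11) and sqrt(11).
The radius of convergence is the smallest modulus among the singular points: sqrt(11).

The radius of convergence is sqrt(11).


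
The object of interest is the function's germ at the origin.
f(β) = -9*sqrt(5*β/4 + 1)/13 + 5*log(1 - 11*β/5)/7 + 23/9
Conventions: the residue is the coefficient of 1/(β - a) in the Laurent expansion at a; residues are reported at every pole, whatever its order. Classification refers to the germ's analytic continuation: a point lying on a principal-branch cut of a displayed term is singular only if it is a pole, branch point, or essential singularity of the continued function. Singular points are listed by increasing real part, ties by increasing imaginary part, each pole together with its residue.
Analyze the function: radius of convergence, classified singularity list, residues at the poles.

Radius of convergence at 0: 5/11.
At -4/5: an algebraic (square-root) branch point.
At 5/11: a logarithmic branch point.

Branch term (-9/13)*sqrt(1 - β/(-4/5)): its argument vanishes at β = -4/5, a square-root branch point, modulus 4/5.
Branch term (5/7)*log(1 - β/(5/11)): its argument vanishes at β = 5/11, a logarithmic branch point, modulus 5/11.
The radius of convergence is the smallest modulus among the singular points: 5/11.
List the singular points by increasing real part (a conjugate pair: the negative imaginary part first).


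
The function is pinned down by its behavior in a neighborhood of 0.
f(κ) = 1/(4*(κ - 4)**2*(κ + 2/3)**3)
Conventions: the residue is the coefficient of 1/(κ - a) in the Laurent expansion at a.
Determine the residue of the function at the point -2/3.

At the order-3 pole -2/3 set g(κ) = (κ - (-2/3))^3*f(κ) = 1/(4*(κ - 4)**2).
Order-3 pole: residue = g''(a)/2; g''(-2/3) = 243/76832, so the residue is 243/153664.

The residue is 243/153664.
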